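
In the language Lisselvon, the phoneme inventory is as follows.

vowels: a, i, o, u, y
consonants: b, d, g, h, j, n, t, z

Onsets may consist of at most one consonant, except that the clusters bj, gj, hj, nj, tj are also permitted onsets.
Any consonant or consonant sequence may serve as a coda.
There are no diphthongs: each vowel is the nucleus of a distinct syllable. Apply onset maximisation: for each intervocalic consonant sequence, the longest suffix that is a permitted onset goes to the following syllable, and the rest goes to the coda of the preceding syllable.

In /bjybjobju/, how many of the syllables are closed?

Nuclei (vowels): y, o, u → 3 syllables.
σ1/σ2 boundary: /bj/ is a licit onset in full, so it all attaches to the next syllable.
σ2/σ3 boundary: /bj/ — entire cluster is a permitted onset → onset /bj/, coda ∅.
Result: bjy.bjo.bju.
Classifying each syllable: /bjy/ (open), /bjo/ (open), /bju/ (open).
Closed syllables: 0.

0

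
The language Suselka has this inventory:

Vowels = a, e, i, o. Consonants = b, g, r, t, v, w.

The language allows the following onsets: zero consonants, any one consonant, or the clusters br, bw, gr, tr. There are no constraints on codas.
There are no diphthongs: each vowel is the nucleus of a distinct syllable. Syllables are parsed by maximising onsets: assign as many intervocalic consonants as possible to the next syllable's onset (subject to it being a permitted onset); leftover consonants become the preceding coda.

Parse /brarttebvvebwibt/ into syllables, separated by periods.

brart.tebv.ve.bwibt

Vowels present: a, e, e, i; each is a nucleus, giving 4 syllables.
σ1/σ2 boundary: /rtt/; trying suffixes from longest down, /t/ is the first permitted one, so coda /rt/ | onset /t/.
σ2/σ3 boundary: /bvv/; trying suffixes from longest down, /v/ is the first permitted one, so coda /bv/ | onset /v/.
σ3/σ4 boundary: /bw/ is a licit onset in full, so it all attaches to the next syllable.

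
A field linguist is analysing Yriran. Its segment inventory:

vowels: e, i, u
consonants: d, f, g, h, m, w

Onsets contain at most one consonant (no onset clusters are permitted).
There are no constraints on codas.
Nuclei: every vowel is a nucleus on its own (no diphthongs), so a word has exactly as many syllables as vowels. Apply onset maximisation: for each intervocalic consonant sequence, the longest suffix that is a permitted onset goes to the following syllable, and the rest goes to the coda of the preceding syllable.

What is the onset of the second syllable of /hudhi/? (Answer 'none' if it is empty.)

h

The vowels are u, i — 2 nuclei, so 2 syllables.
V1 /u/ – V2 /i/: cluster /dh/ — the longest permitted-onset suffix is /h/; onset = /h/, preceding coda = /d/.
So the parse is hud.hi.
Syllable 2 is /hi/: onset /h/, nucleus /i/, coda ∅.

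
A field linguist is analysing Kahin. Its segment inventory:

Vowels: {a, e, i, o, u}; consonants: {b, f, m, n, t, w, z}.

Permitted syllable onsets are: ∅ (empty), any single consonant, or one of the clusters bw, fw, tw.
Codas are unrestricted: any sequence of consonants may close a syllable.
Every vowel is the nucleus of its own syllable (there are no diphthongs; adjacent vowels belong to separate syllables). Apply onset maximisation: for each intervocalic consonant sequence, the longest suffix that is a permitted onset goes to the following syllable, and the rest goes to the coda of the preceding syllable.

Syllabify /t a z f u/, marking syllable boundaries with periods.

taz.fu

Vowels present: a, u; each is a nucleus, giving 2 syllables.
Between /a/ (V1) and /u/ (V2): /zf/; trying suffixes from longest down, /f/ is the first permitted one, so coda /z/ | onset /f/.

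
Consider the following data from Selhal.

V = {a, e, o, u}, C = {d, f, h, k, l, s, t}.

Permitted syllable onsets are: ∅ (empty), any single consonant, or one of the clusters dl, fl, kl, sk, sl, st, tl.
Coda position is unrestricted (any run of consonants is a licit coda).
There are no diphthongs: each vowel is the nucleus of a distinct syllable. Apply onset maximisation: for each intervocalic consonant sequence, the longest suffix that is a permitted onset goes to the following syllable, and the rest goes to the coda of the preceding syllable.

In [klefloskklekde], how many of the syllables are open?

2

Nuclei (vowels): e, o, e, e → 4 syllables.
/e…o/ gap (V1→V2): /fl/ — entire cluster is a permitted onset → onset /fl/, coda ∅.
/o…e/ gap (V2→V3): cluster /skkl/ — the longest permitted-onset suffix is /kl/; onset = /kl/, preceding coda = /sk/.
/e…e/ gap (V3→V4): /kd/ — longest licit onset from the right is /d/, leaving /k/ as coda.
Syllabification: kle.flosk.klek.de.
Classifying each syllable: /kle/ (open), /flosk/ (closed), /klek/ (closed), /de/ (open).
Open syllables: 2.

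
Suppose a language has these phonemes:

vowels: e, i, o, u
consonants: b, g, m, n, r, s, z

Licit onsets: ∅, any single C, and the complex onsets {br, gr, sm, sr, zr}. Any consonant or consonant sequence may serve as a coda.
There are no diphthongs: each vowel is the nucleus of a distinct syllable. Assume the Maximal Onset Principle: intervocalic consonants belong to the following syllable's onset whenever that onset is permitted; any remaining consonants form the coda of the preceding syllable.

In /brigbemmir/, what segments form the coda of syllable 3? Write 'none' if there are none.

The vowels are i, e, i — 3 nuclei, so 3 syllables.
σ1/σ2 boundary: /gb/; trying suffixes from longest down, /b/ is the first permitted one, so coda /g/ | onset /b/.
σ2/σ3 boundary: /mm/ splits as /m/ + /m/ (/m/ is the longest suffix that is a licit onset).
Result: brig.bem.mir.
Syllable 3 is /mir/: onset /m/, nucleus /i/, coda /r/.

r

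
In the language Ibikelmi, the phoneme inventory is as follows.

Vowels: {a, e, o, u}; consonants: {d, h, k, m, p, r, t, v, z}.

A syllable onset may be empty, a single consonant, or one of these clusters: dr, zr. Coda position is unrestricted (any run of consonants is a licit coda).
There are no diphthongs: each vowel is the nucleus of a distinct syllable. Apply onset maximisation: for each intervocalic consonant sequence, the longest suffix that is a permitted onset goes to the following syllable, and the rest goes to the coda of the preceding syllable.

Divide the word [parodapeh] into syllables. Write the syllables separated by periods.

pa.ro.da.peh

The vowels are a, o, a, e — 4 nuclei, so 4 syllables.
σ1/σ2 boundary: /r/ → onset of the next syllable (single consonants are always licit onsets).
σ2/σ3 boundary: just /d/ — single C goes to the following onset.
σ3/σ4 boundary: /p/ → onset of the next syllable (single consonants are always licit onsets).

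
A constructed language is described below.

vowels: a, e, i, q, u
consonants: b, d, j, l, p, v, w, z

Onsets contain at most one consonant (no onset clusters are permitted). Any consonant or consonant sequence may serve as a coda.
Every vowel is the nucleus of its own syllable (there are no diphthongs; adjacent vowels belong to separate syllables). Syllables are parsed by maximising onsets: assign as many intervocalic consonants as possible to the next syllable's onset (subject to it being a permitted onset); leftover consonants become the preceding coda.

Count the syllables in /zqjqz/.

The vowels are q, q — 2 nuclei, so 2 syllables.

2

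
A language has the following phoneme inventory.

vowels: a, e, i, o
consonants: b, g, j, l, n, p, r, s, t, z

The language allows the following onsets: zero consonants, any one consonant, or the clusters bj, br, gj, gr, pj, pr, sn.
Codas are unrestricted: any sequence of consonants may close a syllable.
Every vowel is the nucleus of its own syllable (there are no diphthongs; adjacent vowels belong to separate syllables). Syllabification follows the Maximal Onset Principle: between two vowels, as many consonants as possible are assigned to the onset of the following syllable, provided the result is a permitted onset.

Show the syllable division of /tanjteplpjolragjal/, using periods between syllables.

tanj.tepl.pjol.ra.gjal

Nuclei (vowels): a, e, o, a, a → 5 syllables.
Between /a/ (V1) and /e/ (V2): /njt/; trying suffixes from longest down, /t/ is the first permitted one, so coda /nj/ | onset /t/.
Between /e/ (V2) and /o/ (V3): /plpj/; trying suffixes from longest down, /pj/ is the first permitted one, so coda /pl/ | onset /pj/.
Between /o/ (V3) and /a/ (V4): /lr/ — longest licit onset from the right is /r/, leaving /l/ as coda.
Between /a/ (V4) and /a/ (V5): /gj/ is a licit onset in full, so it all attaches to the next syllable.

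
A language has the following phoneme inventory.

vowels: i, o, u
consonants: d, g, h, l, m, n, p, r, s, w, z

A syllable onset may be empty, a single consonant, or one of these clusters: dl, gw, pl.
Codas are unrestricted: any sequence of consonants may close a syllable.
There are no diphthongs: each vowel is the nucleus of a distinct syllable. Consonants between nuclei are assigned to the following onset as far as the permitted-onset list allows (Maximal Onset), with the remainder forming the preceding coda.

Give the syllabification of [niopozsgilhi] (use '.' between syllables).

The vowels are i, o, o, i, i — 5 nuclei, so 5 syllables.
σ1/σ2 boundary: nothing intervenes; syllable break is V.V.
σ2/σ3 boundary: just /p/ — single C goes to the following onset.
σ3/σ4 boundary: /zsg/ — longest licit onset from the right is /g/, leaving /zs/ as coda.
σ4/σ5 boundary: /lh/; trying suffixes from longest down, /h/ is the first permitted one, so coda /l/ | onset /h/.

ni.o.pozs.gil.hi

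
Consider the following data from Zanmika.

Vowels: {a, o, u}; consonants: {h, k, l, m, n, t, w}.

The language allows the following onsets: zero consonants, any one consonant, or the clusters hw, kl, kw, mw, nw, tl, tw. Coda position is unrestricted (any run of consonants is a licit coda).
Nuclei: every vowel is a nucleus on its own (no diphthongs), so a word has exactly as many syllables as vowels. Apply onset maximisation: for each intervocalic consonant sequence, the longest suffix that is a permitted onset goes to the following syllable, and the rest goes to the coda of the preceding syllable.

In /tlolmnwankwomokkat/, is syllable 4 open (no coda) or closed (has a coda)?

Nuclei (vowels): o, a, o, o, a → 5 syllables.
Between /o/ (V1) and /a/ (V2): cluster /lmnw/ — the longest permitted-onset suffix is /nw/; onset = /nw/, preceding coda = /lm/.
Between /a/ (V2) and /o/ (V3): cluster /nkw/ — the longest permitted-onset suffix is /kw/; onset = /kw/, preceding coda = /n/.
Between /o/ (V3) and /o/ (V4): /m/ is a single consonant, so it becomes the next onset.
Between /o/ (V4) and /a/ (V5): /kk/ splits as /k/ + /k/ (/k/ is the longest suffix that is a licit onset).
Syllabification: tlolm.nwan.kwo.mok.kat.
Syllable 4 is /mok/ with coda /k/, so it is closed.

closed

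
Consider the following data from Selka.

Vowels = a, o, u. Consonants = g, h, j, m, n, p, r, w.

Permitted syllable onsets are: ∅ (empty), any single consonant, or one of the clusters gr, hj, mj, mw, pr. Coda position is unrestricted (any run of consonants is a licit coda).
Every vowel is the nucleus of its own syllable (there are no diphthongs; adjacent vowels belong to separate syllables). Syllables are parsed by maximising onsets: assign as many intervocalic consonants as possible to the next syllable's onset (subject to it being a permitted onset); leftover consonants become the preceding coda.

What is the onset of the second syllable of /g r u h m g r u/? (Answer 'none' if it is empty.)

gr

Vowels present: u, u; each is a nucleus, giving 2 syllables.
σ1/σ2 boundary: /hmgr/ splits as /hm/ + /gr/ (/gr/ is the longest suffix that is a licit onset).
So the parse is gruhm.gru.
Syllable 2 is /gru/: onset /gr/, nucleus /u/, coda ∅.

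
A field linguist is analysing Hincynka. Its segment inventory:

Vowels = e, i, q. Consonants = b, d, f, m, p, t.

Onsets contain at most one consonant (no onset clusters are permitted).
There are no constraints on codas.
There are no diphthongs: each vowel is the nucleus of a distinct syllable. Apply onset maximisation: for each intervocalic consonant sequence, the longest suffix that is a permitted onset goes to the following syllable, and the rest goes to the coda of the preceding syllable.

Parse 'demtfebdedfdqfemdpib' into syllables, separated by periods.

demt.feb.dedf.dq.femd.pib

Nuclei (vowels): e, e, e, q, e, i → 6 syllables.
Between /e/ (V1) and /e/ (V2): /mtf/ — longest licit onset from the right is /f/, leaving /mt/ as coda.
Between /e/ (V2) and /e/ (V3): cluster /bd/ — the longest permitted-onset suffix is /d/; onset = /d/, preceding coda = /b/.
Between /e/ (V3) and /q/ (V4): cluster /dfd/ — the longest permitted-onset suffix is /d/; onset = /d/, preceding coda = /df/.
Between /q/ (V4) and /e/ (V5): just /f/ — single C goes to the following onset.
Between /e/ (V5) and /i/ (V6): cluster /mdp/ — the longest permitted-onset suffix is /p/; onset = /p/, preceding coda = /md/.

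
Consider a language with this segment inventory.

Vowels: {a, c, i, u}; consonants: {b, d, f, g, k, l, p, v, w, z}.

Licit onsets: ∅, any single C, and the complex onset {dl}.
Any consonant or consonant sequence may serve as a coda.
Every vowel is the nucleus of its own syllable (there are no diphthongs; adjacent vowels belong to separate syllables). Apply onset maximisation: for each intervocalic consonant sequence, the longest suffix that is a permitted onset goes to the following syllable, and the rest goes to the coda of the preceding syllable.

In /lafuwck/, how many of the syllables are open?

Vowels present: a, u, c; each is a nucleus, giving 3 syllables.
/a…u/ gap (V1→V2): /f/ → onset of the next syllable (single consonants are always licit onsets).
/u…c/ gap (V2→V3): /w/ is a single consonant, so it becomes the next onset.
Result: la.fu.wck.
Classifying each syllable: /la/ (open), /fu/ (open), /wck/ (closed).
Open syllables: 2.

2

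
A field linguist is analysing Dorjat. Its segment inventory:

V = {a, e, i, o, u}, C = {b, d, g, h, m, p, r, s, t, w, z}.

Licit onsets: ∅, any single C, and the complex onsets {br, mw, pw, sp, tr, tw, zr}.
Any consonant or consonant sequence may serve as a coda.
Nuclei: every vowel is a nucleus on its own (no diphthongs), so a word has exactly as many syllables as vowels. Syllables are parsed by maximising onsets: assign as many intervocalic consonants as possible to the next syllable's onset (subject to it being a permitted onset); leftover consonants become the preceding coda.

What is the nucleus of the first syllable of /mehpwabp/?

e

Nuclei (vowels): e, a → 2 syllables.
The first nucleus (vowel 1 from the left) is /e/.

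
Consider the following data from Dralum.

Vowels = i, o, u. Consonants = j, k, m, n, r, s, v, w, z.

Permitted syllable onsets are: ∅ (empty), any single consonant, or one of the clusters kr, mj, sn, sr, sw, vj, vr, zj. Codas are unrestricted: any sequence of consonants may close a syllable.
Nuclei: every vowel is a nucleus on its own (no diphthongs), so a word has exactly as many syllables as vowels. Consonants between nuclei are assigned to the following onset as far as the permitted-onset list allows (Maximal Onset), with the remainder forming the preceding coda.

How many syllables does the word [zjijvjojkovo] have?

4

Vowels present: i, o, o, o; each is a nucleus, giving 4 syllables.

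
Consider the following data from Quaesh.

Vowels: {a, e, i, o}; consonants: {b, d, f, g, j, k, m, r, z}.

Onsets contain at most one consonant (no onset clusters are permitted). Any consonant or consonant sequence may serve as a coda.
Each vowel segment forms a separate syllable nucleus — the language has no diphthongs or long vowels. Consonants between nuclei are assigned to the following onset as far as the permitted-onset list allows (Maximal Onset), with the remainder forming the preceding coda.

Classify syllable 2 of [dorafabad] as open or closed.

Vowels present: o, a, a, a; each is a nucleus, giving 4 syllables.
σ1/σ2 boundary: just /r/ — single C goes to the following onset.
σ2/σ3 boundary: /f/ → onset of the next syllable (single consonants are always licit onsets).
σ3/σ4 boundary: /b/ is a single consonant, so it becomes the next onset.
So the parse is do.ra.fa.bad.
Syllable 2 is /ra/; it ends in its nucleus with no coda, so it is open.

open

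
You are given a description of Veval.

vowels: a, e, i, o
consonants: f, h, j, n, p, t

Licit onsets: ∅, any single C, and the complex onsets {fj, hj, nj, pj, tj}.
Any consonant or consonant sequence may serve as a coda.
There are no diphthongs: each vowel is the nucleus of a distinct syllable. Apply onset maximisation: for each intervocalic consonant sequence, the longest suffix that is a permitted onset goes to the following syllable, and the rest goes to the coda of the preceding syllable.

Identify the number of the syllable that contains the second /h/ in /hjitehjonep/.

Vowels present: i, e, o, e; each is a nucleus, giving 4 syllables.
σ1/σ2 boundary: /t/ is a single consonant, so it becomes the next onset.
σ2/σ3 boundary: /hj/ is a licit onset in full, so it all attaches to the next syllable.
σ3/σ4 boundary: just /n/ — single C goes to the following onset.
Syllabification: hji.te.hjo.nep.
The second /h/ is in the onset of syllable 3 (/hjo/).

3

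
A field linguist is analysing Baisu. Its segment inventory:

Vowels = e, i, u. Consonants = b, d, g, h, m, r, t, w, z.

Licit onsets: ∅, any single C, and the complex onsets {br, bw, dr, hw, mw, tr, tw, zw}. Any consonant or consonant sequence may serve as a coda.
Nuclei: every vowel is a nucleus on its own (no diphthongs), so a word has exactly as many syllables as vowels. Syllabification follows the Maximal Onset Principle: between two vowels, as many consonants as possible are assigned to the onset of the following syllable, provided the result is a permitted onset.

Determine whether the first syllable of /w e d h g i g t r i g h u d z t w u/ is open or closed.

closed

Vowels present: e, i, i, u, u; each is a nucleus, giving 5 syllables.
V1 /e/ – V2 /i/: /dhg/ splits as /dh/ + /g/ (/g/ is the longest suffix that is a licit onset).
V2 /i/ – V3 /i/: cluster /gtr/ — the longest permitted-onset suffix is /tr/; onset = /tr/, preceding coda = /g/.
V3 /i/ – V4 /u/: /gh/ splits as /g/ + /h/ (/h/ is the longest suffix that is a licit onset).
V4 /u/ – V5 /u/: /dztw/; trying suffixes from longest down, /tw/ is the first permitted one, so coda /dz/ | onset /tw/.
So the parse is wedh.gig.trig.hudz.twu.
Syllable 1 is /wedh/ with coda /dh/, so it is closed.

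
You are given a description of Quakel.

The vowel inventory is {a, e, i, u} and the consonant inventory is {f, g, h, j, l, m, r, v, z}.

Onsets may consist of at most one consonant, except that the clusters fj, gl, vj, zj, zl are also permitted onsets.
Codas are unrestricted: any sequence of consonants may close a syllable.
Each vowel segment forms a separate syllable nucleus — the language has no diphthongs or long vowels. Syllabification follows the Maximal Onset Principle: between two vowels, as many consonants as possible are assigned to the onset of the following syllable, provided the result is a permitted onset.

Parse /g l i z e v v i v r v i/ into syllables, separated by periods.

Vowels present: i, e, i, i; each is a nucleus, giving 4 syllables.
V1 /i/ – V2 /e/: just /z/ — single C goes to the following onset.
V2 /e/ – V3 /i/: /vv/; trying suffixes from longest down, /v/ is the first permitted one, so coda /v/ | onset /v/.
V3 /i/ – V4 /i/: /vrv/ splits as /vr/ + /v/ (/v/ is the longest suffix that is a licit onset).

gli.zev.vivr.vi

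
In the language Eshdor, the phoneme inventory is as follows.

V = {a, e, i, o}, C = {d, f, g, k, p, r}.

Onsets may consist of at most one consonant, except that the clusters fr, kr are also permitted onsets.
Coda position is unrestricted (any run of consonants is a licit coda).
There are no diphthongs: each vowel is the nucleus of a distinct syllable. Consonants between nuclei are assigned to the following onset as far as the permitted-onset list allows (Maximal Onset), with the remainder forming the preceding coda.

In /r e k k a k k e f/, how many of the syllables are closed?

The vowels are e, a, e — 3 nuclei, so 3 syllables.
σ1/σ2 boundary: cluster /kk/ — the longest permitted-onset suffix is /k/; onset = /k/, preceding coda = /k/.
σ2/σ3 boundary: /kk/ — longest licit onset from the right is /k/, leaving /k/ as coda.
So the parse is rek.kak.kef.
Classifying each syllable: /rek/ (closed), /kak/ (closed), /kef/ (closed).
Closed syllables: 3.

3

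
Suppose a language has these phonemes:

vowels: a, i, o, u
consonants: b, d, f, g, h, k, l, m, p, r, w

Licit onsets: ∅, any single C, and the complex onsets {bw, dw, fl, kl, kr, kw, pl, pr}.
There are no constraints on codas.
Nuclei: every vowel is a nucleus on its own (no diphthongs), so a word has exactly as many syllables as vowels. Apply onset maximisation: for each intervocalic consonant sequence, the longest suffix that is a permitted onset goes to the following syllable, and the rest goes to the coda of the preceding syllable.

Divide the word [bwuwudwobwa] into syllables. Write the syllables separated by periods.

bwu.wu.dwo.bwa

Vowels present: u, u, o, a; each is a nucleus, giving 4 syllables.
V1 /u/ – V2 /u/: just /w/ — single C goes to the following onset.
V2 /u/ – V3 /o/: cluster /dw/ — /dw/ is itself a permitted onset, so the whole cluster goes right; preceding coda = ∅.
V3 /o/ – V4 /a/: /bw/ — entire cluster is a permitted onset → onset /bw/, coda ∅.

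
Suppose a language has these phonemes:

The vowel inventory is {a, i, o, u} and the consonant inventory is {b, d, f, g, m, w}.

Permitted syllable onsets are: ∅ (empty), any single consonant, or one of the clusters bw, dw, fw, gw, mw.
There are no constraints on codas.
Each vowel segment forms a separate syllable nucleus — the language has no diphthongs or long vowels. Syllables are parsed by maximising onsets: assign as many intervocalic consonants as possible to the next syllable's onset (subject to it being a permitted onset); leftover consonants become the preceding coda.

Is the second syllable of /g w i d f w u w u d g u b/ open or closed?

Vowels present: i, u, u, u; each is a nucleus, giving 4 syllables.
Between /i/ (V1) and /u/ (V2): cluster /dfw/ — the longest permitted-onset suffix is /fw/; onset = /fw/, preceding coda = /d/.
Between /u/ (V2) and /u/ (V3): just /w/ — single C goes to the following onset.
Between /u/ (V3) and /u/ (V4): /dg/ splits as /d/ + /g/ (/g/ is the longest suffix that is a licit onset).
Result: gwid.fwu.wud.gub.
Syllable 2 is /fwu/; it ends in its nucleus with no coda, so it is open.

open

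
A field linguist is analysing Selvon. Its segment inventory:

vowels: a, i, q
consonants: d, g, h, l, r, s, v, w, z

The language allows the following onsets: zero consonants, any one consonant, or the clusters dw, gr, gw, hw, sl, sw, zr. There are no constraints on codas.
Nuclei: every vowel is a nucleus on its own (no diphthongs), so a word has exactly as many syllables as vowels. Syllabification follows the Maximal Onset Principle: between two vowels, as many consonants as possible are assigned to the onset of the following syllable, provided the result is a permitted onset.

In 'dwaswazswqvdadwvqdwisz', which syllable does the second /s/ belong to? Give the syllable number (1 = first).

Vowels present: a, a, q, a, q, i; each is a nucleus, giving 6 syllables.
V1 /a/ – V2 /a/: /sw/ is a licit onset in full, so it all attaches to the next syllable.
V2 /a/ – V3 /q/: /zsw/; trying suffixes from longest down, /sw/ is the first permitted one, so coda /z/ | onset /sw/.
V3 /q/ – V4 /a/: /vd/ splits as /v/ + /d/ (/d/ is the longest suffix that is a licit onset).
V4 /a/ – V5 /q/: /dwv/ — longest licit onset from the right is /v/, leaving /dw/ as coda.
V5 /q/ – V6 /i/: /dw/ — entire cluster is a permitted onset → onset /dw/, coda ∅.
Syllabification: dwa.swaz.swqv.dadw.vq.dwisz.
The second /s/ is in the onset of syllable 3 (/swqv/).

3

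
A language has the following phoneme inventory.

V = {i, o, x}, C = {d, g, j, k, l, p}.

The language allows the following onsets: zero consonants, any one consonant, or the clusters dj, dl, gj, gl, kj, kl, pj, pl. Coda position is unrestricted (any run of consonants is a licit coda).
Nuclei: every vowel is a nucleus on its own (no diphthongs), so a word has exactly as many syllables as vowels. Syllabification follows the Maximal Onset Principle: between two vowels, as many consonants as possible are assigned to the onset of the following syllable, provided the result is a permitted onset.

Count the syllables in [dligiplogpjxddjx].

Vowels present: i, i, o, x, x; each is a nucleus, giving 5 syllables.

5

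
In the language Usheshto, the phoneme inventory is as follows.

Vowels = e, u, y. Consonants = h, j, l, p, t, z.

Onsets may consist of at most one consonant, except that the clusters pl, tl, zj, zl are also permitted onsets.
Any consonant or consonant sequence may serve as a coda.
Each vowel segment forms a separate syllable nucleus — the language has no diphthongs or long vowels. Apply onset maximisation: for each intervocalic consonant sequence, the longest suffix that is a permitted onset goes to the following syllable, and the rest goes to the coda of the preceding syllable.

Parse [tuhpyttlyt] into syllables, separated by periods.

Nuclei (vowels): u, y, y → 3 syllables.
V1 /u/ – V2 /y/: cluster /hp/ — the longest permitted-onset suffix is /p/; onset = /p/, preceding coda = /h/.
V2 /y/ – V3 /y/: /ttl/; trying suffixes from longest down, /tl/ is the first permitted one, so coda /t/ | onset /tl/.

tuh.pyt.tlyt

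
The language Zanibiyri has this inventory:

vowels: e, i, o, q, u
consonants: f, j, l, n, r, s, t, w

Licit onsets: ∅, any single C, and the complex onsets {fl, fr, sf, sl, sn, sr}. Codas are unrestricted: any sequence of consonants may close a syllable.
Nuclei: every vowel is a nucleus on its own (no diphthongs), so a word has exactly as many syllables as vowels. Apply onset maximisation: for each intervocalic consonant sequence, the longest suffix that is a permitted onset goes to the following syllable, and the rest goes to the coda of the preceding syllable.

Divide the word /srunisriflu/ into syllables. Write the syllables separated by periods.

The vowels are u, i, i, u — 4 nuclei, so 4 syllables.
σ1/σ2 boundary: /n/ is a single consonant, so it becomes the next onset.
σ2/σ3 boundary: cluster /sr/ — /sr/ is itself a permitted onset, so the whole cluster goes right; preceding coda = ∅.
σ3/σ4 boundary: /fl/ is a licit onset in full, so it all attaches to the next syllable.

sru.ni.sri.flu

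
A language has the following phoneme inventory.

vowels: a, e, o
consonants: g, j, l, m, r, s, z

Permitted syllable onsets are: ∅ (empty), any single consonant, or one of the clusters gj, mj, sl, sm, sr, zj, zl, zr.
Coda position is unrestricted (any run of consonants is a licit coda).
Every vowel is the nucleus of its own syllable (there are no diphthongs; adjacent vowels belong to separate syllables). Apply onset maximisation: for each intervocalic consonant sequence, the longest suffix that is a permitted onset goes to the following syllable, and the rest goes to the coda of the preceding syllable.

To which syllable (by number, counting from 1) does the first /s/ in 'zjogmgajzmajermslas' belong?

5

Nuclei (vowels): o, a, a, e, a → 5 syllables.
σ1/σ2 boundary: /gmg/; trying suffixes from longest down, /g/ is the first permitted one, so coda /gm/ | onset /g/.
σ2/σ3 boundary: /jzm/ — longest licit onset from the right is /m/, leaving /jz/ as coda.
σ3/σ4 boundary: /j/ is a single consonant, so it becomes the next onset.
σ4/σ5 boundary: /rmsl/ — longest licit onset from the right is /sl/, leaving /rm/ as coda.
Putting it together: zjogm.gajz.ma.jerm.slas.
The first /s/ is in the onset of syllable 5 (/slas/).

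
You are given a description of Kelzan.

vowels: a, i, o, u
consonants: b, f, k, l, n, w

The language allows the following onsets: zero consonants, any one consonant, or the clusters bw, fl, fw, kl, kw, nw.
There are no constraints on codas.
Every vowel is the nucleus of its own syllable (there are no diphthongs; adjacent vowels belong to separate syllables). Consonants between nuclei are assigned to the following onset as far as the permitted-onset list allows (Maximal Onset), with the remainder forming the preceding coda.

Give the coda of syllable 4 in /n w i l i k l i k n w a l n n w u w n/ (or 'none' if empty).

ln

Vowels present: i, i, i, a, u; each is a nucleus, giving 5 syllables.
/i…i/ gap (V1→V2): just /l/ — single C goes to the following onset.
/i…i/ gap (V2→V3): cluster /kl/ — /kl/ is itself a permitted onset, so the whole cluster goes right; preceding coda = ∅.
/i…a/ gap (V3→V4): /knw/ splits as /k/ + /nw/ (/nw/ is the longest suffix that is a licit onset).
/a…u/ gap (V4→V5): cluster /lnnw/ — the longest permitted-onset suffix is /nw/; onset = /nw/, preceding coda = /ln/.
Putting it together: nwi.li.klik.nwaln.nwuwn.
Syllable 4 is /nwaln/: onset /nw/, nucleus /a/, coda /ln/.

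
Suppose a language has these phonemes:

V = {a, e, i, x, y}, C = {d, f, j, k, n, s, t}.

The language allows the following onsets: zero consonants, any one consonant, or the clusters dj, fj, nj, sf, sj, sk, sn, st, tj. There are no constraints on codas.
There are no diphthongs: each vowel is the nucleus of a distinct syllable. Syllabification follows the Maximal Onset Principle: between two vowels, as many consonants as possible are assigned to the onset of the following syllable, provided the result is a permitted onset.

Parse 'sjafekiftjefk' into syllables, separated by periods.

sja.fe.kif.tjefk

Nuclei (vowels): a, e, i, e → 4 syllables.
/a…e/ gap (V1→V2): just /f/ — single C goes to the following onset.
/e…i/ gap (V2→V3): just /k/ — single C goes to the following onset.
/i…e/ gap (V3→V4): /ftj/ — longest licit onset from the right is /tj/, leaving /f/ as coda.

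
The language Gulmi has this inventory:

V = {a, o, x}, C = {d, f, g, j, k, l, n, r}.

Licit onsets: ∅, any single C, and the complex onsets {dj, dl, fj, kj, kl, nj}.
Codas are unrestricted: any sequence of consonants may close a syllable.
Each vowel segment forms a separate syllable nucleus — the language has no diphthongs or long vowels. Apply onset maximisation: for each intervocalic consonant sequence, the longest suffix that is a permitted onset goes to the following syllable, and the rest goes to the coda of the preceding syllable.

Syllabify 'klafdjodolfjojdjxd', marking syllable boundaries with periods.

klaf.djo.dol.fjoj.djxd

Vowels present: a, o, o, o, x; each is a nucleus, giving 5 syllables.
V1 /a/ – V2 /o/: /fdj/ — longest licit onset from the right is /dj/, leaving /f/ as coda.
V2 /o/ – V3 /o/: /d/ is a single consonant, so it becomes the next onset.
V3 /o/ – V4 /o/: /lfj/ splits as /l/ + /fj/ (/fj/ is the longest suffix that is a licit onset).
V4 /o/ – V5 /x/: /jdj/ splits as /j/ + /dj/ (/dj/ is the longest suffix that is a licit onset).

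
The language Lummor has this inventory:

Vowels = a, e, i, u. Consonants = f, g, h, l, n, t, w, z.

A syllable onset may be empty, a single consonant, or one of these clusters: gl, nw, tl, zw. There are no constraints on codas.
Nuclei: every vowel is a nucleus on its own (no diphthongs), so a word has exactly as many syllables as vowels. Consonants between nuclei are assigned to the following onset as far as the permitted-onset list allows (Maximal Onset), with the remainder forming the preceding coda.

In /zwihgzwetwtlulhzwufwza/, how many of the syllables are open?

1

The vowels are i, e, u, u, a — 5 nuclei, so 5 syllables.
V1 /i/ – V2 /e/: /hgzw/ splits as /hg/ + /zw/ (/zw/ is the longest suffix that is a licit onset).
V2 /e/ – V3 /u/: cluster /twtl/ — the longest permitted-onset suffix is /tl/; onset = /tl/, preceding coda = /tw/.
V3 /u/ – V4 /u/: cluster /lhzw/ — the longest permitted-onset suffix is /zw/; onset = /zw/, preceding coda = /lh/.
V4 /u/ – V5 /a/: /fwz/; trying suffixes from longest down, /z/ is the first permitted one, so coda /fw/ | onset /z/.
Syllabification: zwihg.zwetw.tlulh.zwufw.za.
Classifying each syllable: /zwihg/ (closed), /zwetw/ (closed), /tlulh/ (closed), /zwufw/ (closed), /za/ (open).
Open syllables: 1.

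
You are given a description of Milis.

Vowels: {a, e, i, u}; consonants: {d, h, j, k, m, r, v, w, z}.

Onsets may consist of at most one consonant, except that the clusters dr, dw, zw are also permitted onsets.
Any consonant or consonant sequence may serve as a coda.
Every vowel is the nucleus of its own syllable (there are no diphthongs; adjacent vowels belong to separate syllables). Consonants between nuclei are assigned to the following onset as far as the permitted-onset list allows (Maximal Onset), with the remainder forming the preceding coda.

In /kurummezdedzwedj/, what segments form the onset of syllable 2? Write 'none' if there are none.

Vowels present: u, u, e, e, e; each is a nucleus, giving 5 syllables.
σ1/σ2 boundary: /r/ → onset of the next syllable (single consonants are always licit onsets).
σ2/σ3 boundary: /mm/ — longest licit onset from the right is /m/, leaving /m/ as coda.
σ3/σ4 boundary: /zd/; trying suffixes from longest down, /d/ is the first permitted one, so coda /z/ | onset /d/.
σ4/σ5 boundary: cluster /dzw/ — the longest permitted-onset suffix is /zw/; onset = /zw/, preceding coda = /d/.
So the parse is ku.rum.mez.ded.zwedj.
Syllable 2 is /rum/: onset /r/, nucleus /u/, coda /m/.

r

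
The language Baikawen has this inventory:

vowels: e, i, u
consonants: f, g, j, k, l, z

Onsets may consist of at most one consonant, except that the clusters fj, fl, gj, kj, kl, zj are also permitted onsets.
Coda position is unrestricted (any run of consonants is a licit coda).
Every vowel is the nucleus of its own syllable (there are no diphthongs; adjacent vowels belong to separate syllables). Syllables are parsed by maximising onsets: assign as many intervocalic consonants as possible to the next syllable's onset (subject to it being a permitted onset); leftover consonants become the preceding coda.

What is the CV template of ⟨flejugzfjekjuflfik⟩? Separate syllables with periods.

CCV.CVCC.CCV.CCVCC.CVC

Nuclei (vowels): e, u, e, u, i → 5 syllables.
σ1/σ2 boundary: /j/ → onset of the next syllable (single consonants are always licit onsets).
σ2/σ3 boundary: cluster /gzfj/ — the longest permitted-onset suffix is /fj/; onset = /fj/, preceding coda = /gz/.
σ3/σ4 boundary: /kj/ is a licit onset in full, so it all attaches to the next syllable.
σ4/σ5 boundary: /flf/ splits as /fl/ + /f/ (/f/ is the longest suffix that is a licit onset).
Putting it together: fle.jugz.fje.kjufl.fik.
Mapping each syllable to C/V: /fle/ → CCV, /jugz/ → CVCC, /fje/ → CCV, /kjufl/ → CCVCC, /fik/ → CVC.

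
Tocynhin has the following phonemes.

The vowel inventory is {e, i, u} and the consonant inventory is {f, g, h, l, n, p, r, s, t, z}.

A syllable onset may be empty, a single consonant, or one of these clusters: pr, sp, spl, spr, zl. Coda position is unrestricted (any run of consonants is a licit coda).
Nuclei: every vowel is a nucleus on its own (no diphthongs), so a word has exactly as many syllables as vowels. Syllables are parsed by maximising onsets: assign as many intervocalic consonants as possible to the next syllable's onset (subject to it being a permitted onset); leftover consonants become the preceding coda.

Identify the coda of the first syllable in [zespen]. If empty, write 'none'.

none

The vowels are e, e — 2 nuclei, so 2 syllables.
V1 /e/ – V2 /e/: /sp/ is a licit onset in full, so it all attaches to the next syllable.
Putting it together: ze.spen.
Syllable 1 is /ze/: onset /z/, nucleus /e/, coda ∅.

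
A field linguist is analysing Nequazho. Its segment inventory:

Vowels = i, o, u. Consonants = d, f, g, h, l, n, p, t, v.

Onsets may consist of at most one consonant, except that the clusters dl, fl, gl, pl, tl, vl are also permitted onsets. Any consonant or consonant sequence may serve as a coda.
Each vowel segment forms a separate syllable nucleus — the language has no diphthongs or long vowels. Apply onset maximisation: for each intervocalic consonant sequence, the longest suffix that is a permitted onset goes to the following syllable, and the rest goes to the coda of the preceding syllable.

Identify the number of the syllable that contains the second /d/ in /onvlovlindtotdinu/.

5

Vowels present: o, o, i, o, i, u; each is a nucleus, giving 6 syllables.
V1 /o/ – V2 /o/: cluster /nvl/ — the longest permitted-onset suffix is /vl/; onset = /vl/, preceding coda = /n/.
V2 /o/ – V3 /i/: cluster /vl/ — /vl/ is itself a permitted onset, so the whole cluster goes right; preceding coda = ∅.
V3 /i/ – V4 /o/: /ndt/ — longest licit onset from the right is /t/, leaving /nd/ as coda.
V4 /o/ – V5 /i/: /td/ splits as /t/ + /d/ (/d/ is the longest suffix that is a licit onset).
V5 /i/ – V6 /u/: /n/ → onset of the next syllable (single consonants are always licit onsets).
So the parse is on.vlo.vlind.tot.di.nu.
The second /d/ is in the onset of syllable 5 (/di/).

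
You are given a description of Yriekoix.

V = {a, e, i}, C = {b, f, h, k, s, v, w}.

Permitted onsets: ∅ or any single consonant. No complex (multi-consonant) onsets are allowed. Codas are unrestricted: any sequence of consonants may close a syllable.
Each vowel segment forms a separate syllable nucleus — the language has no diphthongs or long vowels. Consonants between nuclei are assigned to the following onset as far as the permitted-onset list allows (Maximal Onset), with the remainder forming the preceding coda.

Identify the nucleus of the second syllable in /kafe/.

Nuclei (vowels): a, e → 2 syllables.
The second nucleus (vowel 2 from the left) is /e/.

e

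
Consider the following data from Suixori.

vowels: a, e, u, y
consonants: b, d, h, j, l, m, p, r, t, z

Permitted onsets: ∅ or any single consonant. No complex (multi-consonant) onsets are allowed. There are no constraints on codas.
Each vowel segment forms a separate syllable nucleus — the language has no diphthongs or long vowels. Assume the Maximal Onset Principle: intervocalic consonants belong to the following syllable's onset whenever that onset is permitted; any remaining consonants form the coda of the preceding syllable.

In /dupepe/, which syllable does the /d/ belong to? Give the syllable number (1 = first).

Nuclei (vowels): u, e, e → 3 syllables.
V1 /u/ – V2 /e/: just /p/ — single C goes to the following onset.
V2 /e/ – V3 /e/: /p/ → onset of the next syllable (single consonants are always licit onsets).
Syllabification: du.pe.pe.
The /d/ is in the onset of syllable 1 (/du/).

1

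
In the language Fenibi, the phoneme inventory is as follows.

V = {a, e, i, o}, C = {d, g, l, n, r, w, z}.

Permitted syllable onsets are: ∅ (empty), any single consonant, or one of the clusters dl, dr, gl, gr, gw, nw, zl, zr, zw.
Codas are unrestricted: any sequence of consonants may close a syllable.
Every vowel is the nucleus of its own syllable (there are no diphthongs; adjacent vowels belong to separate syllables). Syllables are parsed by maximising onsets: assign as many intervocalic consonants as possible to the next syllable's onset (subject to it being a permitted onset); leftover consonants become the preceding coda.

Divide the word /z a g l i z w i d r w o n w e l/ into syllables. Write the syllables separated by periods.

Vowels present: a, i, i, o, e; each is a nucleus, giving 5 syllables.
/a…i/ gap (V1→V2): /gl/ is a licit onset in full, so it all attaches to the next syllable.
/i…i/ gap (V2→V3): /zw/ — entire cluster is a permitted onset → onset /zw/, coda ∅.
/i…o/ gap (V3→V4): cluster /drw/ — the longest permitted-onset suffix is /w/; onset = /w/, preceding coda = /dr/.
/o…e/ gap (V4→V5): cluster /nw/ — /nw/ is itself a permitted onset, so the whole cluster goes right; preceding coda = ∅.

za.gli.zwidr.wo.nwel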